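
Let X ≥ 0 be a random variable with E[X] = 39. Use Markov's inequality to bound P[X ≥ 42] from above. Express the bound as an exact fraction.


μ = E[X] = 39, a = 42.
Markov: P[X ≥ 42] ≤ μ/a = (39)/42 = 13/14.
Numerically: ≈ 0.9286.
(Since a = 42 > μ = 39.0000, the bound 13/14 is < 1 and informative.)

P[X ≥ 42] ≤ 13/14 ≈ 0.9286.


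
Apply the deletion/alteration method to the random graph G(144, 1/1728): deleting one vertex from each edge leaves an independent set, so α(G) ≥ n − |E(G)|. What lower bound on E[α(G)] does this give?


E[|E(G)|] = C(144, 2)·p = 10296 · (1/1728) = 143/24.
E[α(G)] ≥ n − E[|E(G)|] = 144 − 143/24 = 3313/24.
Numerically: ≈ 138.042.
(This is only a lower bound; the true E[α(G)] may be larger.)

E[α(G)] ≥ 3313/24 ≈ 138.042.


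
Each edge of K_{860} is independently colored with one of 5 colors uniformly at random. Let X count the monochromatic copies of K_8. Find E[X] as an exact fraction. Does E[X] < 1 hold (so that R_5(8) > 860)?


E[X] = C(860, 8) · 5^{1 − 28} = 7182671140665308145 · 5^{−27} = 7182671140665308145/7450580596923828125.
As a reduced fraction: E[X] = 1436534228133061629/1490116119384765625 ≈ 0.964042.
Is E[X] < 1? YES.
Since E[X] < 1, there exists a 5-coloring of K_{860} with no monochromatic K_8; hence R_5(8) > 860.

E[X] = 1436534228133061629/1490116119384765625 ≈ 0.964042; E[X] < 1, so R_5(8) > 860.


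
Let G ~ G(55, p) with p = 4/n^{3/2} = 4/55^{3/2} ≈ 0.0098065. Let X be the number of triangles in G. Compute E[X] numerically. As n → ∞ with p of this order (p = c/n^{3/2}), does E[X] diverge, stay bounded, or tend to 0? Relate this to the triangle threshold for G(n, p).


Number of potential triangles: C(55, 3) = 26235.
Each occurs with probability p³ ≈ (0.0098065)³ ≈ 9.4307856e-07.
By linearity: E[X] = C(55, 3)·p³ ≈ 26235 · 9.4307856e-07 ≈ 0.02474.
Since α = 3/2 > 1, p = c/n^{3/2} = o(1/n) is below the triangle threshold p ~ 1/n. Asymptotically E[X] ~ (c³/6)·n^{3(1−α)} = (4³/6)·n^{-1.5} → 0, so by Markov's inequality G has no triangles w.h.p.

E[X] ≈ 0.02474; in regime p = Θ(1/n^{3/2}) E[X] tends to 0 (below the triangle threshold p ~ 1/n).


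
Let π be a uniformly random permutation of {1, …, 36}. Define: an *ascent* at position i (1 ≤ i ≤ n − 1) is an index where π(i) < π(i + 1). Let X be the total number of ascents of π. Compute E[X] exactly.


Write X = Σ X_I over i = 1, …, 35, with X_I the indicator of one ascent.
There are 35 indicators.
For each fixed i, the pair (π(i), π(i+1)) is a uniformly random ordered pair of distinct values from {1, …, 36}; by symmetry P[π(i) < π(i+1)] = 1/2.
By linearity: E[X] = 35 · (1/2) = (36 − 1) · (1/2) = 35/2 ≈ 17.500000.

E[X] = 35/2 = 17.500000.


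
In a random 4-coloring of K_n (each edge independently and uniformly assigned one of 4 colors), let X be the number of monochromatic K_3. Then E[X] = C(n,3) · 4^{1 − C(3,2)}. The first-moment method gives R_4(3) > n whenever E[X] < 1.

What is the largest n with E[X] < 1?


We need C(n, 3) · 4^{1 − 3} < 1, i.e. C(n, 3) < 4^{3 − 1} = 16.
Check values of n near the boundary:
  n = 3: C(3, 3) = 1; 1 < 16? YES
  n = 4: C(4, 3) = 4; 4 < 16? YES
  n = 5: C(5, 3) = 10; 10 < 16? YES
  n = 6: C(6, 3) = 20; 20 < 16? NO
  n = 7: C(7, 3) = 35; 35 < 16? NO
The largest n with C(n, 3) < 16 is n = 5 (where E[X] = 5/8 ≈ 0.625). Hence R_4(3) > 5, i.e. R_4(3) ≥ 6.

Largest n = 5; hence R_4(3) > 5.


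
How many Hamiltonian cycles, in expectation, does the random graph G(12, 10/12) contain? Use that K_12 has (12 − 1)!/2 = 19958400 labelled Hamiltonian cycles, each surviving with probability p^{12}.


K_12 has (12 − 1)!/2 = 19958400 labelled Hamiltonian cycles.
For each such Hamiltonian cycle H, let X_H = 1 if all 12 edges of H are present in G. Then P[X_H = 1] = p^{12} = (5/6)^{12} = 244140625/2176782336.
By linearity of expectation: E[X] = Σ_H E[X_H] = 19958400 · p^{12} = 19958400 · 244140625/2176782336 = 469970703125/209952.
Numerically: E[X] ≈ 2.24e+06.

E[X] = 19958400 · (5/6)^{12} = 469970703125/209952 ≈ 2.24e+06.


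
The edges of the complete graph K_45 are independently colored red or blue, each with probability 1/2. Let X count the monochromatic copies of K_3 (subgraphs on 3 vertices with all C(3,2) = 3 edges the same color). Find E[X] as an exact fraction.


Let X = Σ_S X_S over the C(45, 3) = 14190 subsets S of size 3, where X_S = 1 if the K_3 on S is monochromatic.
For a fixed S, the K_3 on S has C(3, 2) = 3 edges. P[all 3 edges red] = (1/2)^3, and likewise for blue, so P[monochromatic] = 2·(1/2)^3 = 2^{1 − 3} = 1/4.
Summing: E[X] = C(45, 3) · 2^{1 − 3} = 14190 · 1/4 = 7095/2.
Numerically: E[X] ≈ 3547.50000.

E[X] = C(45,3)·2^(1−C(3,2)) = 7095/2 ≈ 3547.50000.


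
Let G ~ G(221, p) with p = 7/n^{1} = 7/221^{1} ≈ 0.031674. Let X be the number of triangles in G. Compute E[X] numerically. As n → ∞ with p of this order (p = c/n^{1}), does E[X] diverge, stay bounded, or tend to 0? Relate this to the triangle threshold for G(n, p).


Number of potential triangles: C(221, 3) = 1774630.
Each occurs with probability p³ ≈ (0.031674)³ ≈ 3.1777322e-05.
By linearity: E[X] = C(221, 3)·p³ ≈ 1774630 · 3.1777322e-05 ≈ 56.39299.
Here α = 1, so p = 7/n is exactly at the triangle threshold p ~ 1/n. Asymptotically E[X] → c³/6 = 7³/6 = 343/6 ≈ 57.16667, a bounded constant. In this regime the triangle count is asymptotically Poisson(c³/6).

E[X] ≈ 56.39299; in regime p = Θ(1/n^{1}) E[X] stays bounded (at the triangle threshold p ~ 1/n).


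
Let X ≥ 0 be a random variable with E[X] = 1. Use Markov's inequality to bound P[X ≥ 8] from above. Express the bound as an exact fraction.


μ = E[X] = 1, a = 8.
Markov: P[X ≥ 8] ≤ μ/a = (1)/8 = 1/8.
Numerically: ≈ 0.12500.
(Since a = 8 > μ = 1.00000, the bound 1/8 is < 1 and informative.)

P[X ≥ 8] ≤ 1/8 ≈ 0.12500.


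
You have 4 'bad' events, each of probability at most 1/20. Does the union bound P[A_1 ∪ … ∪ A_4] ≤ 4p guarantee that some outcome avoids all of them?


Union bound: P[∪_{i=1}^{4} A_i] ≤ Σ_i P[A_i] ≤ 4·p = 4·(1/20) = 1/5.
Numerically: 1/5 ≈ 0.200.
Is 1/5 < 1? YES.
Since P[∪ A_i] ≤ 1/5 < 1, the complement has P[∩ A_i^c] ≥ 1 − 1/5 = 4/5 > 0, so some outcome avoids every A_i.

4·p = 1/5 ≈ 0.200; existence CERTIFIED by the union bound.


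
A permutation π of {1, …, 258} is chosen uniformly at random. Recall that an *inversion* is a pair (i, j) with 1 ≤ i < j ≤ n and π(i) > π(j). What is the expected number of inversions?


Write X = Σ X_I over the C(258, 2) = 33153 pairs i < j, with X_I the indicator of one inversion.
There are 33153 indicators.
For each fixed pair i < j, the values π(i) and π(j) are two distinct elements of {1, …, 258} in uniformly random order; by symmetry P[π(i) > π(j)] = 1/2.
By linearity: E[X] = 33153 · (1/2) = C(258, 2) · (1/2) = 33153/2 = 33153/2 ≈ 16576.500.

E[X] = 33153/2 = 16576.500.


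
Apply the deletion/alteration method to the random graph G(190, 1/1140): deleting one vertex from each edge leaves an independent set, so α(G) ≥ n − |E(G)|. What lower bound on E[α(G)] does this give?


E[|E(G)|] = C(190, 2)·p = 17955 · (1/1140) = 63/4.
E[α(G)] ≥ n − E[|E(G)|] = 190 − 63/4 = 697/4.
Numerically: ≈ 174.25000.
(This is only a lower bound; the true E[α(G)] may be larger.)

E[α(G)] ≥ 697/4 ≈ 174.25000.


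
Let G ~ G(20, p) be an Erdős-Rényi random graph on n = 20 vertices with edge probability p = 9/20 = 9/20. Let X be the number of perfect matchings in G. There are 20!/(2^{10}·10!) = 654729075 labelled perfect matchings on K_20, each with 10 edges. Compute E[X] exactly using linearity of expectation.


K_20 has 20!/(2^{10}·10!) = 654729075 labelled perfect matchings.
For each such perfect matching H, let X_H = 1 if all 10 edges of H are present in G. Then P[X_H = 1] = p^{10} = (9/20)^{10} = 3486784401/10240000000000.
Summing the indicators: E[X] = Σ_H E[X_H] = 654729075 · p^{10} = 654729075 · 3486784401/10240000000000 = 91315965023646363/409600000000.
Numerically: E[X] ≈ 2.229e+05.

E[X] = 654729075 · (9/20)^{10} = 91315965023646363/409600000000 ≈ 2.229e+05.


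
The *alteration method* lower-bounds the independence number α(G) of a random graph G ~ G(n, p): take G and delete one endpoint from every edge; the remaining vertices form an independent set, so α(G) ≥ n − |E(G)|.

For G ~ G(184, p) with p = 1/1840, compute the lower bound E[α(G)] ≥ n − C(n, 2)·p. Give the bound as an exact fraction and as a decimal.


E[|E(G)|] = C(184, 2)·p = 16836 · (1/1840) = 183/20.
E[α(G)] ≥ n − E[|E(G)|] = 184 − 183/20 = 3497/20.
Numerically: ≈ 174.850.
(This is only a lower bound; the true E[α(G)] may be larger.)

E[α(G)] ≥ 3497/20 ≈ 174.850.


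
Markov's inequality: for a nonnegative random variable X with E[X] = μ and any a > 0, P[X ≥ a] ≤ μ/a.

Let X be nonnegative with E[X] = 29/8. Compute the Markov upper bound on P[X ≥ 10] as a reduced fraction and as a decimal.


μ = E[X] = 29/8, a = 10.
Markov: P[X ≥ 10] ≤ μ/a = (29/8)/10 = 29/80.
Numerically: ≈ 0.3625.
(Since a = 10 > μ = 3.6250, the bound 29/80 is < 1 and informative.)

P[X ≥ 10] ≤ 29/80 ≈ 0.3625.


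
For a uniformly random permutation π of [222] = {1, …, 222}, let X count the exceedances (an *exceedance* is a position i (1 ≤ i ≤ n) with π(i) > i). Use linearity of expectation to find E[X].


Write X = Σ_{i=1}^{222} X_i, where X_i = 1_{π(i) > i}.
For each fixed i, π(i) is uniform over {1, …, 222} (marginal of a uniform permutation), so P[π(i) > i] = (n − i)/n. Summing: Σ_{i=1}^{222} (n − i)/n = (0 + 1 + … + 221)/222 = 222(222 − 1)/(2·222) = (222 − 1)/2.
Hence E[X] = Σ_{i=1}^{222} (222 − i)/222 = 221/2 ≈ 110.500.

E[X] = 221/2 = 110.500.


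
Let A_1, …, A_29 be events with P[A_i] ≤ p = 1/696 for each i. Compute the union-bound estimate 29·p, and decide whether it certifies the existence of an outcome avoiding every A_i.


Union bound: P[∪_{i=1}^{29} A_i] ≤ Σ_i P[A_i] ≤ 29·p = 29·(1/696) = 1/24.
Numerically: 1/24 ≈ 0.0416667.
Is 1/24 < 1? YES.
Since P[∪ A_i] ≤ 1/24 < 1, the complement has P[∩ A_i^c] ≥ 1 − 1/24 = 23/24 > 0, so some outcome avoids every A_i.

29·p = 1/24 ≈ 0.0416667; existence CERTIFIED by the union bound.


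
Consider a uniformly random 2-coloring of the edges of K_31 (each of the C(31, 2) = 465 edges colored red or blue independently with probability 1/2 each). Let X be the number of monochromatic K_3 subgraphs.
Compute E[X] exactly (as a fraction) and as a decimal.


Let X = Σ_S X_S over the C(31, 3) = 4495 subsets S of size 3, where X_S = 1 if the K_3 on S is monochromatic.
For a fixed S, the K_3 on S has C(3, 2) = 3 edges. P[all 3 edges red] = (1/2)^3, and likewise for blue, so P[monochromatic] = 2·(1/2)^3 = 2^{1 − 3} = 1/4.
By linearity: E[X] = C(31, 3) · 2^{1 − 3} = 4495 · 1/4 = 4495/4.
Numerically: E[X] ≈ 1123.75000.

E[X] = C(31,3)·2^(1−C(3,2)) = 4495/4 ≈ 1123.75000.


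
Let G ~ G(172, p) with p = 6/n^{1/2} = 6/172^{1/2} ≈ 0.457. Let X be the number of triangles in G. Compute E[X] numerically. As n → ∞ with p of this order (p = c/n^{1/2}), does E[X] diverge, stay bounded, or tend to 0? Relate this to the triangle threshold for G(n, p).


Number of potential triangles: C(172, 3) = 833340.
Each occurs with probability p³ ≈ (0.457)³ ≈ 9.57549e-02.
By linearity: E[X] = C(172, 3)·p³ ≈ 833340 · 9.57549e-02 ≈ 79796.402.
Since α = 1/2 < 1, p = c/n^{1/2} ≫ 1/n is above the triangle threshold p ~ 1/n. Asymptotically E[X] ~ (c³/6)·n^{3(1−α)} = (6³/6)·n^{1.5} → ∞; triangles are abundant w.h.p.

E[X] ≈ 79796.402; in regime p = Θ(1/n^{1/2}) E[X] diverges (above the triangle threshold p ~ 1/n).


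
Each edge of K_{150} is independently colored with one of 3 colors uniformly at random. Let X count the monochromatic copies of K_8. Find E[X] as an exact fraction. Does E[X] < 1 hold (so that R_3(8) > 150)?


E[X] = C(150, 8) · 3^{1 − 28} = 5257211409450 · 3^{−27} = 5257211409450/7625597484987.
As a reduced fraction: E[X] = 584134601050/847288609443 ≈ 0.6894.
Is E[X] < 1? YES.
Since E[X] < 1, there exists a 3-coloring of K_{150} with no monochromatic K_8; hence R_3(8) > 150.

E[X] = 584134601050/847288609443 ≈ 0.6894; E[X] < 1, so R_3(8) > 150.


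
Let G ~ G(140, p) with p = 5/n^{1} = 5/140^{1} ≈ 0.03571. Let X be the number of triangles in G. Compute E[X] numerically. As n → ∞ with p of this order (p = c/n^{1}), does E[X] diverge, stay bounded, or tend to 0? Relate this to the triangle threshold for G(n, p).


Number of potential triangles: C(140, 3) = 447580.
Each occurs with probability p³ ≈ (0.03571)³ ≈ 4.555394e-05.
By linearity: E[X] = C(140, 3)·p³ ≈ 447580 · 4.555394e-05 ≈ 20.3890.
Here α = 1, so p = 5/n is exactly at the triangle threshold p ~ 1/n. Asymptotically E[X] → c³/6 = 5³/6 = 125/6 ≈ 20.8333, a bounded constant. In this regime the triangle count is asymptotically Poisson(c³/6).

E[X] ≈ 20.3890; in regime p = Θ(1/n^{1}) E[X] stays bounded (at the triangle threshold p ~ 1/n).


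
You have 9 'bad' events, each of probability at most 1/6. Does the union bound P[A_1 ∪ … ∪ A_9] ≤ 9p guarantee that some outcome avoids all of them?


Union bound: P[∪_{i=1}^{9} A_i] ≤ Σ_i P[A_i] ≤ 9·p = 9·(1/6) = 3/2.
Numerically: 3/2 ≈ 1.500000.
Is 3/2 < 1? NO.
Since the bound 3/2 is ≥ 1, the union bound is uninformative here; it does NOT by itself certify existence.

9·p = 3/2 ≈ 1.500000; existence NOT certified by the union bound.


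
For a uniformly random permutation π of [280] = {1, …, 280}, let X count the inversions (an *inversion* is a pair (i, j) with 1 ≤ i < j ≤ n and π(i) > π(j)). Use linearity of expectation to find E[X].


Write X = Σ X_I over the C(280, 2) = 39060 pairs i < j, with X_I the indicator of one inversion.
There are 39060 indicators.
For each fixed pair i < j, the values π(i) and π(j) are two distinct elements of {1, …, 280} in uniformly random order; by symmetry P[π(i) > π(j)] = 1/2.
By linearity: E[X] = 39060 · (1/2) = C(280, 2) · (1/2) = 39060/2 = 19530 ≈ 19530.000000.

E[X] = 19530 = 19530.000000.


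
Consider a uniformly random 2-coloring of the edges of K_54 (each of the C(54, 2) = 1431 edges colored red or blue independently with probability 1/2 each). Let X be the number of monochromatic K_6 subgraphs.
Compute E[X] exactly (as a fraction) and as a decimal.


Let X = Σ_S X_S over the C(54, 6) = 25827165 subsets S of size 6, where X_S = 1 if the K_6 on S is monochromatic.
For a fixed S, the K_6 on S has C(6, 2) = 15 edges. P[all 15 edges red] = (1/2)^15, and likewise for blue, so P[monochromatic] = 2·(1/2)^15 = 2^{1 − 15} = 1/16384.
By linearity: E[X] = C(54, 6) · 2^{1 − 15} = 25827165 · 1/16384 = 25827165/16384.
Numerically: E[X] ≈ 1576.3651.

E[X] = C(54,6)·2^(1−C(6,2)) = 25827165/16384 ≈ 1576.3651.


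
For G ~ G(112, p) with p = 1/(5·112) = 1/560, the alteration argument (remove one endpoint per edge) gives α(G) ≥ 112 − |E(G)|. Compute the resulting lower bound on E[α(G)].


E[|E(G)|] = C(112, 2)·p = 6216 · (1/560) = 111/10.
E[α(G)] ≥ n − E[|E(G)|] = 112 − 111/10 = 1009/10.
Numerically: ≈ 100.9000.
(This is only a lower bound; the true E[α(G)] may be larger.)

E[α(G)] ≥ 1009/10 ≈ 100.9000.


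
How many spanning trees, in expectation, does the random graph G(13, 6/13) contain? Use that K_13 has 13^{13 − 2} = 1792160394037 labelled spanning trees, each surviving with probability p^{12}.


K_13 has 13^{13 − 2} = 1792160394037 labelled spanning trees.
For each such spanning tree H, let X_H = 1 if all 12 edges of H are present in G. Then P[X_H = 1] = p^{12} = (6/13)^{12} = 2176782336/23298085122481.
By linearity: E[X] = Σ_H E[X_H] = 1792160394037 · p^{12} = 1792160394037 · 2176782336/23298085122481 = 2176782336/13.
Numerically: E[X] ≈ 1.6744e+08.

E[X] = 1792160394037 · (6/13)^{12} = 2176782336/13 ≈ 1.6744e+08.


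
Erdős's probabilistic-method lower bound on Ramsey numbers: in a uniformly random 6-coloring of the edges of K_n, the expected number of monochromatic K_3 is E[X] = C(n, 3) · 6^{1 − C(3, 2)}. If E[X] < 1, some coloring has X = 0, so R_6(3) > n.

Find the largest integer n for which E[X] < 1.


We need C(n, 3) · 6^{1 − 3} < 1, i.e. C(n, 3) < 6^{3 − 1} = 36.
Check values of n near the boundary:
  n = 3: C(3, 3) = 1; 1 < 36? YES
  n = 4: C(4, 3) = 4; 4 < 36? YES
  n = 5: C(5, 3) = 10; 10 < 36? YES
  n = 6: C(6, 3) = 20; 20 < 36? YES
  n = 7: C(7, 3) = 35; 35 < 36? YES
  n = 8: C(8, 3) = 56; 56 < 36? NO
  n = 9: C(9, 3) = 84; 84 < 36? NO
  n = 10: C(10, 3) = 120; 120 < 36? NO
The largest n with C(n, 3) < 36 is n = 7 (where E[X] = 35/36 ≈ 0.97222). Hence R_6(3) > 7, i.e. R_6(3) ≥ 8.

Largest n = 7; hence R_6(3) > 7.


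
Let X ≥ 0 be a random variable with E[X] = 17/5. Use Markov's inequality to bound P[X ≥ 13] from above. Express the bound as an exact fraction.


μ = E[X] = 17/5, a = 13.
Markov: P[X ≥ 13] ≤ μ/a = (17/5)/13 = 17/65.
Numerically: ≈ 0.261538.
(Since a = 13 > μ = 3.400000, the bound 17/65 is < 1 and informative.)

P[X ≥ 13] ≤ 17/65 ≈ 0.261538.


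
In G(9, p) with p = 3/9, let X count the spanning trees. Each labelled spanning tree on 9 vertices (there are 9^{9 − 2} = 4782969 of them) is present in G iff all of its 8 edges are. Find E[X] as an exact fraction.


K_9 has 9^{9 − 2} = 4782969 labelled spanning trees.
For each such spanning tree H, let X_H = 1 if all 8 edges of H are present in G. Then P[X_H = 1] = p^{8} = (1/3)^{8} = 1/6561.
By linearity of expectation: E[X] = Σ_H E[X_H] = 4782969 · p^{8} = 4782969 · 1/6561 = 729.
Numerically: E[X] ≈ 729.

E[X] = 4782969 · (1/3)^{8} = 729 ≈ 729.


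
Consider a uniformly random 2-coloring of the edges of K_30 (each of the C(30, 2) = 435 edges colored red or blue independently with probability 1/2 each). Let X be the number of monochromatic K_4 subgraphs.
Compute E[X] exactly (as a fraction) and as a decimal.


Let X = Σ_S X_S over the C(30, 4) = 27405 subsets S of size 4, where X_S = 1 if the K_4 on S is monochromatic.
For a fixed S, the K_4 on S has C(4, 2) = 6 edges. P[all 6 edges red] = (1/2)^6, and likewise for blue, so P[monochromatic] = 2·(1/2)^6 = 2^{1 − 6} = 1/32.
By linearity: E[X] = C(30, 4) · 2^{1 − 6} = 27405 · 1/32 = 27405/32.
Numerically: E[X] ≈ 856.40625.

E[X] = C(30,4)·2^(1−C(4,2)) = 27405/32 ≈ 856.40625.


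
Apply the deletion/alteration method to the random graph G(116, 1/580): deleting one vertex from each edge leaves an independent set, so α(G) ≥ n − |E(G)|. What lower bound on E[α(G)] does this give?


E[|E(G)|] = C(116, 2)·p = 6670 · (1/580) = 23/2.
E[α(G)] ≥ n − E[|E(G)|] = 116 − 23/2 = 209/2.
Numerically: ≈ 104.50000.
(This is only a lower bound; the true E[α(G)] may be larger.)

E[α(G)] ≥ 209/2 ≈ 104.50000.


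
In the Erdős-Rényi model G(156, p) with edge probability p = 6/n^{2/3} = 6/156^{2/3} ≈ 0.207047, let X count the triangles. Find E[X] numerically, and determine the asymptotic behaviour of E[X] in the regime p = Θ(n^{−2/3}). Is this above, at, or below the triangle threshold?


Number of potential triangles: C(156, 3) = 620620.
Each occurs with probability p³ ≈ (0.207047)³ ≈ 8.87573964e-03.
By linearity: E[X] = C(156, 3)·p³ ≈ 620620 · 8.87573964e-03 ≈ 5508.461538.
Since α = 2/3 < 1, p = c/n^{2/3} ≫ 1/n is above the triangle threshold p ~ 1/n. Asymptotically E[X] ~ (c³/6)·n^{3(1−α)} = (6³/6)·n^{1} → ∞; triangles are abundant w.h.p.

E[X] ≈ 5508.461538; in regime p = Θ(1/n^{2/3}) E[X] diverges (above the triangle threshold p ~ 1/n).


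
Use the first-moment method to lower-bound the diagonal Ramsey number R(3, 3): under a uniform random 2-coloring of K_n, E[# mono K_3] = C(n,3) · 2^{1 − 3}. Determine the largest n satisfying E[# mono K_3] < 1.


We need C(n, 3) · 2^{1 − 3} < 1, i.e. C(n, 3) < 2^{3 − 1} = 4.
Check values of n near the boundary:
  n = 3: C(3, 3) = 1; 1 < 4? YES
  n = 4: C(4, 3) = 4; 4 < 4? NO
The largest n with C(n, 3) < 4 is n = 3 (where E[X] = 1/4 ≈ 0.25000). Hence R(3, 3) > 3, i.e. R(3, 3) ≥ 4.

Largest n = 3; hence R(3, 3) > 3.


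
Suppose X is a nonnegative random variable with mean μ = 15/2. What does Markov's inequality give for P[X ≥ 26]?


μ = E[X] = 15/2, a = 26.
Markov: P[X ≥ 26] ≤ μ/a = (15/2)/26 = 15/52.
Numerically: ≈ 0.28846.
(Since a = 26 > μ = 7.50000, the bound 15/52 is < 1 and informative.)

P[X ≥ 26] ≤ 15/52 ≈ 0.28846.


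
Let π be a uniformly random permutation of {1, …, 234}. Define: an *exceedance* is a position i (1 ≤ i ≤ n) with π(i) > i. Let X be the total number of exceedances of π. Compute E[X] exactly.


Write X = Σ_{i=1}^{234} X_i, where X_i = 1_{π(i) > i}.
For each fixed i, π(i) is uniform over {1, …, 234} (marginal of a uniform permutation), so P[π(i) > i] = (n − i)/n. Summing: Σ_{i=1}^{234} (n − i)/n = (0 + 1 + … + 233)/234 = 234(234 − 1)/(2·234) = (234 − 1)/2.
Hence E[X] = Σ_{i=1}^{234} (234 − i)/234 = 233/2 ≈ 116.500000.

E[X] = 233/2 = 116.500000.


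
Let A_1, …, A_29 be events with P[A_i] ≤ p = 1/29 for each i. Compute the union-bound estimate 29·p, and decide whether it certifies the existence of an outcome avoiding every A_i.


Union bound: P[∪_{i=1}^{29} A_i] ≤ Σ_i P[A_i] ≤ 29·p = 29·(1/29) = 1.
Numerically: 1 ≈ 1.00000.
Is 1 < 1? NO.
Since the bound 1 is ≥ 1, the union bound is uninformative here; it does NOT by itself certify existence.

29·p = 1 ≈ 1.00000; existence NOT certified by the union bound.


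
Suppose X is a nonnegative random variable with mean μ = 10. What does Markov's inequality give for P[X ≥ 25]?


μ = E[X] = 10, a = 25.
Markov: P[X ≥ 25] ≤ μ/a = (10)/25 = 2/5.
Numerically: ≈ 0.400000.
(Since a = 25 > μ = 10.000000, the bound 2/5 is < 1 and informative.)

P[X ≥ 25] ≤ 2/5 ≈ 0.400000.


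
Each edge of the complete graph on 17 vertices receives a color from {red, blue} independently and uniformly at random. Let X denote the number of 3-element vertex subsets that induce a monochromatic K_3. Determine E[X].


Let X = Σ_S X_S over the C(17, 3) = 680 subsets S of size 3, where X_S = 1 if the K_3 on S is monochromatic.
For a fixed S, the K_3 on S has C(3, 2) = 3 edges. P[all 3 edges red] = (1/2)^3, and likewise for blue, so P[monochromatic] = 2·(1/2)^3 = 2^{1 − 3} = 1/4.
By linearity of expectation: E[X] = C(17, 3) · 2^{1 − 3} = 680 · 1/4 = 170.
Numerically: E[X] ≈ 170.000000.

E[X] = C(17,3)·2^(1−C(3,2)) = 170 ≈ 170.000000.


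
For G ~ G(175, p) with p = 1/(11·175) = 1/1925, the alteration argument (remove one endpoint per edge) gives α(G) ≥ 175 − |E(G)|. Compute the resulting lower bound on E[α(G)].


E[|E(G)|] = C(175, 2)·p = 15225 · (1/1925) = 87/11.
E[α(G)] ≥ n − E[|E(G)|] = 175 − 87/11 = 1838/11.
Numerically: ≈ 167.09091.
(This is only a lower bound; the true E[α(G)] may be larger.)

E[α(G)] ≥ 1838/11 ≈ 167.09091.


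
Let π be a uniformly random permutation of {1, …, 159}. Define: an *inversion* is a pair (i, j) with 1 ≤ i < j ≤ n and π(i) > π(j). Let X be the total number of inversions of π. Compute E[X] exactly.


Write X = Σ X_I over the C(159, 2) = 12561 pairs i < j, with X_I the indicator of one inversion.
There are 12561 indicators.
For each fixed pair i < j, the values π(i) and π(j) are two distinct elements of {1, …, 159} in uniformly random order; by symmetry P[π(i) > π(j)] = 1/2.
By linearity: E[X] = 12561 · (1/2) = C(159, 2) · (1/2) = 12561/2 = 12561/2 ≈ 6280.5000.

E[X] = 12561/2 = 6280.5000.


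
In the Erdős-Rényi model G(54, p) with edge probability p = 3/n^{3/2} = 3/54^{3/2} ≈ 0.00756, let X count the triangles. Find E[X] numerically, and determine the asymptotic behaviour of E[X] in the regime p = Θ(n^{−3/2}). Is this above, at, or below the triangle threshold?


Number of potential triangles: C(54, 3) = 24804.
Each occurs with probability p³ ≈ (0.00756)³ ≈ 4.32108e-07.
By linearity: E[X] = C(54, 3)·p³ ≈ 24804 · 4.32108e-07 ≈ 0.011.
Since α = 3/2 > 1, p = c/n^{3/2} = o(1/n) is below the triangle threshold p ~ 1/n. Asymptotically E[X] ~ (c³/6)·n^{3(1−α)} = (3³/6)·n^{-1.5} → 0, so by Markov's inequality G has no triangles w.h.p.

E[X] ≈ 0.011; in regime p = Θ(1/n^{3/2}) E[X] tends to 0 (below the triangle threshold p ~ 1/n).


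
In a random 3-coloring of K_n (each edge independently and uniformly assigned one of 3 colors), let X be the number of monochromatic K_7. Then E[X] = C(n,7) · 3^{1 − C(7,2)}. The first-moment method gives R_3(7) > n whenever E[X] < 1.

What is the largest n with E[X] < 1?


We need C(n, 7) · 3^{1 − 21} < 1, i.e. C(n, 7) < 3^{21 − 1} = 3486784401.
Check values of n near the boundary:
  n = 75: C(75, 7) = 1984829850; 1984829850 < 3486784401? YES
  n = 76: C(76, 7) = 2186189400; 2186189400 < 3486784401? YES
  n = 77: C(77, 7) = 2404808340; 2404808340 < 3486784401? YES
  n = 78: C(78, 7) = 2641902120; 2641902120 < 3486784401? YES
  n = 79: C(79, 7) = 2898753715; 2898753715 < 3486784401? YES
  n = 80: C(80, 7) = 3176716400; 3176716400 < 3486784401? YES
  n = 81: C(81, 7) = 3477216600; 3477216600 < 3486784401? YES
  n = 82: C(82, 7) = 3801756816; 3801756816 < 3486784401? NO
  n = 83: C(83, 7) = 4151918628; 4151918628 < 3486784401? NO
The largest n with C(n, 7) < 3486784401 is n = 81 (where E[X] = 42928600/43046721 ≈ 0.9973). Hence R_3(7) > 81, i.e. R_3(7) ≥ 82.

Largest n = 81; hence R_3(7) > 81.


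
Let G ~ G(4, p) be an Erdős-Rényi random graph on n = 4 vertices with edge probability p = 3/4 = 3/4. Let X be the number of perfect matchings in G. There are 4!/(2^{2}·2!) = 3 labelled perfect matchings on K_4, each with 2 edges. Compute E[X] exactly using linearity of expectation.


K_4 has 4!/(2^{2}·2!) = 3 labelled perfect matchings.
For each such perfect matching H, let X_H = 1 if all 2 edges of H are present in G. Then P[X_H = 1] = p^{2} = (3/4)^{2} = 9/16.
Summing the indicators: E[X] = Σ_H E[X_H] = 3 · p^{2} = 3 · 9/16 = 27/16.
Numerically: E[X] ≈ 1.6875.

E[X] = 3 · (3/4)^{2} = 27/16 ≈ 1.6875.


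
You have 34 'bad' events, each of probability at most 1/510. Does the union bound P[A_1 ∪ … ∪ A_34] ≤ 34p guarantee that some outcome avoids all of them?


Union bound: P[∪_{i=1}^{34} A_i] ≤ Σ_i P[A_i] ≤ 34·p = 34·(1/510) = 1/15.
Numerically: 1/15 ≈ 0.06667.
Is 1/15 < 1? YES.
Since P[∪ A_i] ≤ 1/15 < 1, the complement has P[∩ A_i^c] ≥ 1 − 1/15 = 14/15 > 0, so some outcome avoids every A_i.

34·p = 1/15 ≈ 0.06667; existence CERTIFIED by the union bound.


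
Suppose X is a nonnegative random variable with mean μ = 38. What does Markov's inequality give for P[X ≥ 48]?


μ = E[X] = 38, a = 48.
Markov: P[X ≥ 48] ≤ μ/a = (38)/48 = 19/24.
Numerically: ≈ 0.7917.
(Since a = 48 > μ = 38.0000, the bound 19/24 is < 1 and informative.)

P[X ≥ 48] ≤ 19/24 ≈ 0.7917.


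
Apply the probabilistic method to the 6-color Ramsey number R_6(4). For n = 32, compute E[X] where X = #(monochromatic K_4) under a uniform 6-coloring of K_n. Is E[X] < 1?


E[X] = C(32, 4) · 6^{1 − 6} = 35960 · 6^{−5} = 35960/7776.
As a reduced fraction: E[X] = 4495/972 ≈ 4.624486.
Is E[X] < 1? NO.
Since E[X] ≥ 1, the first-moment bound is inconclusive at n = 32; it does NOT by itself certify R_6(4) > 32.

E[X] = 4495/972 ≈ 4.624486; E[X] ≥ 1; first-moment method inconclusive here.


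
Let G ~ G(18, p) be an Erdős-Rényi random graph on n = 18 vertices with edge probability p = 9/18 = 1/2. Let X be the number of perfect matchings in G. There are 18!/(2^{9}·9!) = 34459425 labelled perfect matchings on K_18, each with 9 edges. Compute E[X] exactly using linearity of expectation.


K_18 has 18!/(2^{9}·9!) = 34459425 labelled perfect matchings.
For each such perfect matching H, let X_H = 1 if all 9 edges of H are present in G. Then P[X_H = 1] = p^{9} = (1/2)^{9} = 1/512.
By linearity of expectation: E[X] = Σ_H E[X_H] = 34459425 · p^{9} = 34459425 · 1/512 = 34459425/512.
Numerically: E[X] ≈ 67303.6.

E[X] = 34459425 · (1/2)^{9} = 34459425/512 ≈ 67303.6.


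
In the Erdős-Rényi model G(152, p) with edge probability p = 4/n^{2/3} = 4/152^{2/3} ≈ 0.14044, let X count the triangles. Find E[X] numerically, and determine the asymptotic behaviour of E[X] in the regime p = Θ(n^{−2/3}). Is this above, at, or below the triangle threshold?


Number of potential triangles: C(152, 3) = 573800.
Each occurs with probability p³ ≈ (0.14044)³ ≈ 2.7700831e-03.
By linearity: E[X] = C(152, 3)·p³ ≈ 573800 · 2.7700831e-03 ≈ 1589.47368.
Since α = 2/3 < 1, p = c/n^{2/3} ≫ 1/n is above the triangle threshold p ~ 1/n. Asymptotically E[X] ~ (c³/6)·n^{3(1−α)} = (4³/6)·n^{1} → ∞; triangles are abundant w.h.p.

E[X] ≈ 1589.47368; in regime p = Θ(1/n^{2/3}) E[X] diverges (above the triangle threshold p ~ 1/n).


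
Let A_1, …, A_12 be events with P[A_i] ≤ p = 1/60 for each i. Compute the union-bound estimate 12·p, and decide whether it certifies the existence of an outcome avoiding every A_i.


Union bound: P[∪_{i=1}^{12} A_i] ≤ Σ_i P[A_i] ≤ 12·p = 12·(1/60) = 1/5.
Numerically: 1/5 ≈ 0.200.
Is 1/5 < 1? YES.
Since P[∪ A_i] ≤ 1/5 < 1, the complement has P[∩ A_i^c] ≥ 1 − 1/5 = 4/5 > 0, so some outcome avoids every A_i.

12·p = 1/5 ≈ 0.200; existence CERTIFIED by the union bound.


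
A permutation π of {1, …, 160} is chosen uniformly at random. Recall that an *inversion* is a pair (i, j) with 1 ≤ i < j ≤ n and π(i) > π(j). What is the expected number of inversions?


Write X = Σ X_I over the C(160, 2) = 12720 pairs i < j, with X_I the indicator of one inversion.
There are 12720 indicators.
For each fixed pair i < j, the values π(i) and π(j) are two distinct elements of {1, …, 160} in uniformly random order; by symmetry P[π(i) > π(j)] = 1/2.
By linearity: E[X] = 12720 · (1/2) = C(160, 2) · (1/2) = 12720/2 = 6360 ≈ 6360.000000.

E[X] = 6360 = 6360.000000.


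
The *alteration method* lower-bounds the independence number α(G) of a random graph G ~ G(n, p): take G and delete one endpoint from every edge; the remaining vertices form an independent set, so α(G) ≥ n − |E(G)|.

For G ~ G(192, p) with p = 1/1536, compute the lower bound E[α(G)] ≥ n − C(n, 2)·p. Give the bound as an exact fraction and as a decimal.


E[|E(G)|] = C(192, 2)·p = 18336 · (1/1536) = 191/16.
E[α(G)] ≥ n − E[|E(G)|] = 192 − 191/16 = 2881/16.
Numerically: ≈ 180.062500.
(This is only a lower bound; the true E[α(G)] may be larger.)

E[α(G)] ≥ 2881/16 ≈ 180.062500.


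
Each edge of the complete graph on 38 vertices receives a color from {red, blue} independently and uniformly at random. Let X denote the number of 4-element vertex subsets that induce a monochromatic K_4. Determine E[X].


Let X = Σ_S X_S over the C(38, 4) = 73815 subsets S of size 4, where X_S = 1 if the K_4 on S is monochromatic.
For a fixed S, the K_4 on S has C(4, 2) = 6 edges. P[all 6 edges red] = (1/2)^6, and likewise for blue, so P[monochromatic] = 2·(1/2)^6 = 2^{1 − 6} = 1/32.
By linearity of expectation: E[X] = C(38, 4) · 2^{1 − 6} = 73815 · 1/32 = 73815/32.
Numerically: E[X] ≈ 2306.718750.

E[X] = C(38,4)·2^(1−C(4,2)) = 73815/32 ≈ 2306.718750.


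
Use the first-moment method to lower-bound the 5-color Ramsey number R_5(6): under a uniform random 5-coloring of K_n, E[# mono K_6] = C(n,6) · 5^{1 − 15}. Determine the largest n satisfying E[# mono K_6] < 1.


We need C(n, 6) · 5^{1 − 15} < 1, i.e. C(n, 6) < 5^{15 − 1} = 6103515625.
Check values of n near the boundary:
  n = 129: C(129, 6) = 5688177600; 5688177600 < 6103515625? YES
  n = 130: C(130, 6) = 5963412000; 5963412000 < 6103515625? YES
  n = 131: C(131, 6) = 6249655776; 6249655776 < 6103515625? NO
  n = 132: C(132, 6) = 6547258432; 6547258432 < 6103515625? NO
  n = 133: C(133, 6) = 6856577728; 6856577728 < 6103515625? NO
The largest n with C(n, 6) < 6103515625 is n = 130 (where E[X] = 47707296/48828125 ≈ 0.9770). Hence R_5(6) > 130, i.e. R_5(6) ≥ 131.

Largest n = 130; hence R_5(6) > 130.


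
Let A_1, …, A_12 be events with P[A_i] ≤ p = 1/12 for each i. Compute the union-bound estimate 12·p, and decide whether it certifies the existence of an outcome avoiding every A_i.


Union bound: P[∪_{i=1}^{12} A_i] ≤ Σ_i P[A_i] ≤ 12·p = 12·(1/12) = 1.
Numerically: 1 ≈ 1.00000.
Is 1 < 1? NO.
Since the bound 1 is ≥ 1, the union bound is uninformative here; it does NOT by itself certify existence.

12·p = 1 ≈ 1.00000; existence NOT certified by the union bound.


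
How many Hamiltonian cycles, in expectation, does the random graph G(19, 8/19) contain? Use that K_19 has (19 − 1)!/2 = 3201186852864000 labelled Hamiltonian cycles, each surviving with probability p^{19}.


K_19 has (19 − 1)!/2 = 3201186852864000 labelled Hamiltonian cycles.
For each such Hamiltonian cycle H, let X_H = 1 if all 19 edges of H are present in G. Then P[X_H = 1] = p^{19} = (8/19)^{19} = 144115188075855872/1978419655660313589123979.
Summing the indicators: E[X] = Σ_H E[X_H] = 3201186852864000 · p^{19} = 3201186852864000 · 144115188075855872/1978419655660313589123979 = 461339645366452518590934417408000/1978419655660313589123979.
Numerically: E[X] ≈ 2.3319e+08.

E[X] = 3201186852864000 · (8/19)^{19} = 461339645366452518590934417408000/1978419655660313589123979 ≈ 2.3319e+08.


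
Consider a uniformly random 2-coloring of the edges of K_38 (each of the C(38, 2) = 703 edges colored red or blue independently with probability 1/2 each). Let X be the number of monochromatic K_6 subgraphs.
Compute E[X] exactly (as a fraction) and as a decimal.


Let X = Σ_S X_S over the C(38, 6) = 2760681 subsets S of size 6, where X_S = 1 if the K_6 on S is monochromatic.
For a fixed S, the K_6 on S has C(6, 2) = 15 edges. P[all 15 edges red] = (1/2)^15, and likewise for blue, so P[monochromatic] = 2·(1/2)^15 = 2^{1 − 15} = 1/16384.
By linearity of expectation: E[X] = C(38, 6) · 2^{1 − 15} = 2760681 · 1/16384 = 2760681/16384.
Numerically: E[X] ≈ 168.49860.

E[X] = C(38,6)·2^(1−C(6,2)) = 2760681/16384 ≈ 168.49860.


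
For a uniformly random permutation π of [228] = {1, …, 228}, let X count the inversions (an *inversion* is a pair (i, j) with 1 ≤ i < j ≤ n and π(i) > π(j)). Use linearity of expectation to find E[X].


Write X = Σ X_I over the C(228, 2) = 25878 pairs i < j, with X_I the indicator of one inversion.
There are 25878 indicators.
For each fixed pair i < j, the values π(i) and π(j) are two distinct elements of {1, …, 228} in uniformly random order; by symmetry P[π(i) > π(j)] = 1/2.
By linearity: E[X] = 25878 · (1/2) = C(228, 2) · (1/2) = 25878/2 = 12939 ≈ 12939.000000.

E[X] = 12939 = 12939.000000.


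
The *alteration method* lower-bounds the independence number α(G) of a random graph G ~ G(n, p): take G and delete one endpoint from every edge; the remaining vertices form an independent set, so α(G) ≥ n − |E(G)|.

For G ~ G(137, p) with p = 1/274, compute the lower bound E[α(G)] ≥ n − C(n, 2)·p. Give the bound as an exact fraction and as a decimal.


E[|E(G)|] = C(137, 2)·p = 9316 · (1/274) = 34.
E[α(G)] ≥ n − E[|E(G)|] = 137 − 34 = 103.
Numerically: ≈ 103.0000.
(This is only a lower bound; the true E[α(G)] may be larger.)

E[α(G)] ≥ 103 ≈ 103.0000.


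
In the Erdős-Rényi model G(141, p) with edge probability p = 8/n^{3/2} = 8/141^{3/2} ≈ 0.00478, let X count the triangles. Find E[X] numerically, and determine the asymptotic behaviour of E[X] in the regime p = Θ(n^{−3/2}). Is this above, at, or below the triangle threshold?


Number of potential triangles: C(141, 3) = 457310.
Each occurs with probability p³ ≈ (0.00478)³ ≈ 1.09090e-07.
By linearity: E[X] = C(141, 3)·p³ ≈ 457310 · 1.09090e-07 ≈ 0.050.
Since α = 3/2 > 1, p = c/n^{3/2} = o(1/n) is below the triangle threshold p ~ 1/n. Asymptotically E[X] ~ (c³/6)·n^{3(1−α)} = (8³/6)·n^{-1.5} → 0, so by Markov's inequality G has no triangles w.h.p.

E[X] ≈ 0.050; in regime p = Θ(1/n^{3/2}) E[X] tends to 0 (below the triangle threshold p ~ 1/n).


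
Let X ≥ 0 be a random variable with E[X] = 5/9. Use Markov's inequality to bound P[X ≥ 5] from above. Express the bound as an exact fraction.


μ = E[X] = 5/9, a = 5.
Markov: P[X ≥ 5] ≤ μ/a = (5/9)/5 = 1/9.
Numerically: ≈ 0.111.
(Since a = 5 > μ = 0.556, the bound 1/9 is < 1 and informative.)

P[X ≥ 5] ≤ 1/9 ≈ 0.111.


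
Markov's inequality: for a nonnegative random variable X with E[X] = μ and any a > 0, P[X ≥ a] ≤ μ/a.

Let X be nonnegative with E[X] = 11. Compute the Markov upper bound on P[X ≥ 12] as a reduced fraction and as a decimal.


μ = E[X] = 11, a = 12.
Markov: P[X ≥ 12] ≤ μ/a = (11)/12 = 11/12.
Numerically: ≈ 0.916667.
(Since a = 12 > μ = 11.000000, the bound 11/12 is < 1 and informative.)

P[X ≥ 12] ≤ 11/12 ≈ 0.916667.


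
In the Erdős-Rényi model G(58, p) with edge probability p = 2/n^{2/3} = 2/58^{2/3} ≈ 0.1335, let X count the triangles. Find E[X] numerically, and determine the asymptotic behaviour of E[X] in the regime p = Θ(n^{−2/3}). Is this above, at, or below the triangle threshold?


Number of potential triangles: C(58, 3) = 30856.
Each occurs with probability p³ ≈ (0.1335)³ ≈ 2.378121e-03.
By linearity: E[X] = C(58, 3)·p³ ≈ 30856 · 2.378121e-03 ≈ 73.3793.
Since α = 2/3 < 1, p = c/n^{2/3} ≫ 1/n is above the triangle threshold p ~ 1/n. Asymptotically E[X] ~ (c³/6)·n^{3(1−α)} = (2³/6)·n^{1} → ∞; triangles are abundant w.h.p.

E[X] ≈ 73.3793; in regime p = Θ(1/n^{2/3}) E[X] diverges (above the triangle threshold p ~ 1/n).


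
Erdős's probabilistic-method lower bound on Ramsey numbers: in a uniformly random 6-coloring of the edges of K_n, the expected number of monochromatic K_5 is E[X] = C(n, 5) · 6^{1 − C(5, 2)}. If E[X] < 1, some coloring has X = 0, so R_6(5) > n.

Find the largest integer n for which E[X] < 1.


We need C(n, 5) · 6^{1 − 10} < 1, i.e. C(n, 5) < 6^{10 − 1} = 10077696.
Check values of n near the boundary:
  n = 64: C(64, 5) = 7624512; 7624512 < 10077696? YES
  n = 65: C(65, 5) = 8259888; 8259888 < 10077696? YES
  n = 66: C(66, 5) = 8936928; 8936928 < 10077696? YES
  n = 67: C(67, 5) = 9657648; 9657648 < 10077696? YES
  n = 68: C(68, 5) = 10424128; 10424128 < 10077696? NO
The largest n with C(n, 5) < 10077696 is n = 67 (where E[X] = 67067/69984 ≈ 0.95832). Hence R_6(5) > 67, i.e. R_6(5) ≥ 68.

Largest n = 67; hence R_6(5) > 67.


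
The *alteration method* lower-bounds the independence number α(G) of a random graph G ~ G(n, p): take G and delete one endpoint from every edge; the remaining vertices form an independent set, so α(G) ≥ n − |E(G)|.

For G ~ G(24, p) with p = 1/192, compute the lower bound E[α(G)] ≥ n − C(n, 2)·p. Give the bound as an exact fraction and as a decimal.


E[|E(G)|] = C(24, 2)·p = 276 · (1/192) = 23/16.
E[α(G)] ≥ n − E[|E(G)|] = 24 − 23/16 = 361/16.
Numerically: ≈ 22.56250.
(This is only a lower bound; the true E[α(G)] may be larger.)

E[α(G)] ≥ 361/16 ≈ 22.56250.


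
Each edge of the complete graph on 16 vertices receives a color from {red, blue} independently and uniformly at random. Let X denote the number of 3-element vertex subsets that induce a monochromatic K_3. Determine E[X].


Let X = Σ_S X_S over the C(16, 3) = 560 subsets S of size 3, where X_S = 1 if the K_3 on S is monochromatic.
For a fixed S, the K_3 on S has C(3, 2) = 3 edges. P[all 3 edges red] = (1/2)^3, and likewise for blue, so P[monochromatic] = 2·(1/2)^3 = 2^{1 − 3} = 1/4.
Summing: E[X] = C(16, 3) · 2^{1 − 3} = 560 · 1/4 = 140.
Numerically: E[X] ≈ 140.0000.

E[X] = C(16,3)·2^(1−C(3,2)) = 140 ≈ 140.0000.
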